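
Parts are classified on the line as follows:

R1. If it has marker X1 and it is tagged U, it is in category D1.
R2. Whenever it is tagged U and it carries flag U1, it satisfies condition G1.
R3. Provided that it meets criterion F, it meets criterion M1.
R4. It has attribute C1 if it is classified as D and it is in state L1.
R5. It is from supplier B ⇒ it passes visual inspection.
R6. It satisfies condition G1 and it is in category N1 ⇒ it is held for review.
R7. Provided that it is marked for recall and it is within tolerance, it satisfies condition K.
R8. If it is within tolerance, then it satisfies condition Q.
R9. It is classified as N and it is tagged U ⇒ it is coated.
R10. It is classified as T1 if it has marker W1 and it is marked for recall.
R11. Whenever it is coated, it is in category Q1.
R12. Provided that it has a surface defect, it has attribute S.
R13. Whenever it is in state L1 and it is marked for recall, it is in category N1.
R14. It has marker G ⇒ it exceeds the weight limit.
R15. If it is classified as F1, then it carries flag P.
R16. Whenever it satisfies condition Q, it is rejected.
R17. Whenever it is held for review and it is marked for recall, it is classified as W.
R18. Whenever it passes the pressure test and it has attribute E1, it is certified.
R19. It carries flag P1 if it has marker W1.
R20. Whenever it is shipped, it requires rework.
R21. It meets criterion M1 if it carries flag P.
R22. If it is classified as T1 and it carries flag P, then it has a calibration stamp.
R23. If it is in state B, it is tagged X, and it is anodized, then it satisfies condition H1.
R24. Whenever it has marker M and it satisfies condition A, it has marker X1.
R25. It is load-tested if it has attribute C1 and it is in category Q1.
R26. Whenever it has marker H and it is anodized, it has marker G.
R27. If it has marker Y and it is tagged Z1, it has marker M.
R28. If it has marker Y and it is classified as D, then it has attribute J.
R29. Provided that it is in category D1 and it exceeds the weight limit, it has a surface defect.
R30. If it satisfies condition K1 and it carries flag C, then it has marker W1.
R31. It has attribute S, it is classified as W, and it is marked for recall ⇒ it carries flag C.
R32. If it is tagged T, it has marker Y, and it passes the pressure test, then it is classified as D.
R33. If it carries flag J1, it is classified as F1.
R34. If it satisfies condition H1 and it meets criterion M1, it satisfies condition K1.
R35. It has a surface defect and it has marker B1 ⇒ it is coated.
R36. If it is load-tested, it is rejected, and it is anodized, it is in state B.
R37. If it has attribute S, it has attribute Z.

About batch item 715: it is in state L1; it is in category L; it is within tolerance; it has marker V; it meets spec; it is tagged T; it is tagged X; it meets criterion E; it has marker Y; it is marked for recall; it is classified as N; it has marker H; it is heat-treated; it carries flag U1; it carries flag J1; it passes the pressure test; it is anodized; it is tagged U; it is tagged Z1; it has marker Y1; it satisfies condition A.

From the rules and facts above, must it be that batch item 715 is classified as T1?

Yes

By R2 (it is tagged U, it carries flag U1): it satisfies condition G1.
By R8 (it is within tolerance): it satisfies condition Q.
By R9 (it is classified as N, it is tagged U): it is coated.
By R11 (it is coated): it is in category Q1.
By R13 (it is in state L1, it is marked for recall): it is in category N1.
By R16 (it satisfies condition Q): it is rejected.
By R26 (it has marker H, it is anodized): it has marker G.
By R27 (it has marker Y, it is tagged Z1): it has marker M.
By R32 (it is tagged T, it has marker Y, it passes the pressure test): it is classified as D.
By R33 (it carries flag J1): it is classified as F1.
By R4 (it is classified as D, it is in state L1): it has attribute C1.
By R6 (it satisfies condition G1, it is in category N1): it is held for review.
By R14 (it has marker G): it exceeds the weight limit.
By R15 (it is classified as F1): it carries flag P.
By R17 (it is held for review, it is marked for recall): it is classified as W.
By R21 (it carries flag P): it meets criterion M1.
By R24 (it has marker M, it satisfies condition A): it has marker X1.
By R25 (it has attribute C1, it is in category Q1): it is load-tested.
By R36 (it is load-tested, it is rejected, it is anodized): it is in state B.
By R1 (it has marker X1, it is tagged U): it is in category D1.
By R23 (it is in state B, it is tagged X, it is anodized): it satisfies condition H1.
By R29 (it is in category D1, it exceeds the weight limit): it has a surface defect.
By R34 (it satisfies condition H1, it meets criterion M1): it satisfies condition K1.
By R12 (it has a surface defect): it has attribute S.
By R31 (it has attribute S, it is classified as W, it is marked for recall): it carries flag C.
By R30 (it satisfies condition K1, it carries flag C): it has marker W1.
By R10 (it has marker W1, it is marked for recall): it is classified as T1.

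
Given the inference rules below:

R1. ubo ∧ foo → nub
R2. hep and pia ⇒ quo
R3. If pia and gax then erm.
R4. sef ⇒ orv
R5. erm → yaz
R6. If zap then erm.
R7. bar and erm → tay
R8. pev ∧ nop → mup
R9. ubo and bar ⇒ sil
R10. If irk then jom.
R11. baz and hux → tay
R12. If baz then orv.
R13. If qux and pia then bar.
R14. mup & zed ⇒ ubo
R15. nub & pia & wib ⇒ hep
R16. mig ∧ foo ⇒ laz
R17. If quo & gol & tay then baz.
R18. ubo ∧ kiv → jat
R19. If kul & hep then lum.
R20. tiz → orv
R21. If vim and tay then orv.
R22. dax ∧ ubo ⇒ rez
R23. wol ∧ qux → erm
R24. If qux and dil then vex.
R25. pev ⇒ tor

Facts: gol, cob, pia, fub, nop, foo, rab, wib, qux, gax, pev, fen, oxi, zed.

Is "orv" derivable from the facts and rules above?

erm  (by R3: pia, gax)
mup  (by R8: pev, nop)
bar  (by R13: qux, pia)
ubo  (by R14: mup, zed)
nub  (by R1: ubo, foo)
tay  (by R7: bar, erm)
hep  (by R15: nub, pia, wib)
quo  (by R2: hep, pia)
baz  (by R17: quo, gol, tay)
orv  (by R12: baz)

Yes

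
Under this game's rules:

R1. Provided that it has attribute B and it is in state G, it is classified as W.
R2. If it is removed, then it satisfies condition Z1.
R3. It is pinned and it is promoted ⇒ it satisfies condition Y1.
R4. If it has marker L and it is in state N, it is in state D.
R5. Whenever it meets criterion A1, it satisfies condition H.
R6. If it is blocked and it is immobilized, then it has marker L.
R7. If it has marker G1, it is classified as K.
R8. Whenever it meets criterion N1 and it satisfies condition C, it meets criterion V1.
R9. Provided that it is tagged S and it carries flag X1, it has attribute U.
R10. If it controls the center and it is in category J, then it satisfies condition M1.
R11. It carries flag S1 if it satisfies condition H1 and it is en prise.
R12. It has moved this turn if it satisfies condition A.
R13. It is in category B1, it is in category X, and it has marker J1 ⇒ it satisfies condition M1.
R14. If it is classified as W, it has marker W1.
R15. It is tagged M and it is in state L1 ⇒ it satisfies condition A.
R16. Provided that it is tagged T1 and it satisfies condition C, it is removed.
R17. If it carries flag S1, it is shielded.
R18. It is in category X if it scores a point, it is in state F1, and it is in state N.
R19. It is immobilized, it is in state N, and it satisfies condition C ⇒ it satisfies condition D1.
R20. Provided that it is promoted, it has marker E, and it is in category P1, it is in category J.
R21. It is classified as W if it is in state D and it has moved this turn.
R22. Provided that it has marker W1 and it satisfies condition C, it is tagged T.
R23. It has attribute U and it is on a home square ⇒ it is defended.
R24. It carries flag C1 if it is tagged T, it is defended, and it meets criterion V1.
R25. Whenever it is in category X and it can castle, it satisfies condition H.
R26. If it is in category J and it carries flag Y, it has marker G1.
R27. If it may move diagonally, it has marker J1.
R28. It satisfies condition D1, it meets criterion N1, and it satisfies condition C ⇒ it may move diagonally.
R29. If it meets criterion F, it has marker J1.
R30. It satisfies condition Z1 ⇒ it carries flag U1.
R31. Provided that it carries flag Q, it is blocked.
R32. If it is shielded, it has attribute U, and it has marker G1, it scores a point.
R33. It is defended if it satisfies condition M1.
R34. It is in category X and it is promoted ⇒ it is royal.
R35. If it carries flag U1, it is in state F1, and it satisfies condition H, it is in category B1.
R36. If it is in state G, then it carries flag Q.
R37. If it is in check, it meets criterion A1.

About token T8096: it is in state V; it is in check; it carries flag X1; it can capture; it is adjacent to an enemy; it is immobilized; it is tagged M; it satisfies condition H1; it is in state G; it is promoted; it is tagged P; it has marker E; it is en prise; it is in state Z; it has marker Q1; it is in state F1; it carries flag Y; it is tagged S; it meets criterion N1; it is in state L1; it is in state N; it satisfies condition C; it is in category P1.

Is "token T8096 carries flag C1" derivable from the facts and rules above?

No

Forward chaining from the given facts derives: meets criterion V1, has attribute U, carries flag S1, satisfies condition A, is shielded, satisfies condition D1, is in category J, has marker G1, may move diagonally, scores a point, carries flag Q, meets criterion A1, satisfies condition H, is classified as K, has moved this turn, is in category X, has marker J1, is blocked, is royal, has marker L, is in state D, is classified as W, has marker W1, is tagged T.
The only rule concluding "it carries flag C1" is R24, which needs "it is defended"; that is never established.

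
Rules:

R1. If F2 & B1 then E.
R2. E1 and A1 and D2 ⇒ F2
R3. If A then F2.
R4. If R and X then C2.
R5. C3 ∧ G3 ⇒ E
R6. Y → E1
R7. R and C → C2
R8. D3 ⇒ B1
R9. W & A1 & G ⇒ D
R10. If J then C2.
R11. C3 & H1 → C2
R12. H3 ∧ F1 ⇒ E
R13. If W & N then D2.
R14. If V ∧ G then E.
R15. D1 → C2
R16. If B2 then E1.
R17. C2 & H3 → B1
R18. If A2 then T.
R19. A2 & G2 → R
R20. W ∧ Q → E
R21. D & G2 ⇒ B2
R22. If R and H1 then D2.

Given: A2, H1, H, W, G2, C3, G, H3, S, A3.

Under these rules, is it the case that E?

No

Forward chaining from the given facts derives: C2, B1, T, R, D2.
Rules concluding E: R1 needs F2; R5 needs G3; R12 needs F1; R14 needs V; R20 needs Q — none of these are established.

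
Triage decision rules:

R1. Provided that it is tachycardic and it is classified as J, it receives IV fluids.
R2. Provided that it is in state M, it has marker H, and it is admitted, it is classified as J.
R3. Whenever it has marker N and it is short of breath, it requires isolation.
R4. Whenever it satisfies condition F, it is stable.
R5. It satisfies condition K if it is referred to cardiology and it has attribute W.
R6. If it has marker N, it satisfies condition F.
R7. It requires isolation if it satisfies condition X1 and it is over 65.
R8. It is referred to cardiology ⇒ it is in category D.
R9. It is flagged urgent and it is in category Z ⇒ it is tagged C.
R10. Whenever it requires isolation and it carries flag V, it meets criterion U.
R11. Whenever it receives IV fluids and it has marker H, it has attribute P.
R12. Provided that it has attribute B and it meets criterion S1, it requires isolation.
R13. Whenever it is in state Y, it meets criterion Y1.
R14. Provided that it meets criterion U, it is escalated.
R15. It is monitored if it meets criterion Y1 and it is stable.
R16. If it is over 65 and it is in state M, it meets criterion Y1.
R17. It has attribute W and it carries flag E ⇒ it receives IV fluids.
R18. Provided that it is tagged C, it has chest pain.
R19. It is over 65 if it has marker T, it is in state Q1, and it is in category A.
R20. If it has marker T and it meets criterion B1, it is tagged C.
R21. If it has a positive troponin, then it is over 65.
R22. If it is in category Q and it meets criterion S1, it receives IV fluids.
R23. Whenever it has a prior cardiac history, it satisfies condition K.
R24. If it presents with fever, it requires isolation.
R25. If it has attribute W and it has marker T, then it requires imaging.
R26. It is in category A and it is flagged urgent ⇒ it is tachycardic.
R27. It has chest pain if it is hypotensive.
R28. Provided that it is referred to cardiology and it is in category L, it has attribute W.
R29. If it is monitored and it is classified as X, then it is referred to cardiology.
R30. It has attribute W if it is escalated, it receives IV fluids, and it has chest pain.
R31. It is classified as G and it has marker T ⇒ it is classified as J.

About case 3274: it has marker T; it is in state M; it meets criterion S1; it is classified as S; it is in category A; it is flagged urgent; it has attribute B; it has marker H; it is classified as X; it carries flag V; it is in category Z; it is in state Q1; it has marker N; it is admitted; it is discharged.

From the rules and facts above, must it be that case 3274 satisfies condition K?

By R2 (it is in state M, it has marker H, it is admitted): it is classified as J.
By R6 (it has marker N): it satisfies condition F.
By R9 (it is flagged urgent, it is in category Z): it is tagged C.
By R12 (it has attribute B, it meets criterion S1): it requires isolation.
By R18 (it is tagged C): it has chest pain.
By R19 (it has marker T, it is in state Q1, it is in category A): it is over 65.
By R26 (it is in category A, it is flagged urgent): it is tachycardic.
By R1 (it is tachycardic, it is classified as J): it receives IV fluids.
By R4 (it satisfies condition F): it is stable.
By R10 (it requires isolation, it carries flag V): it meets criterion U.
By R14 (it meets criterion U): it is escalated.
By R16 (it is over 65, it is in state M): it meets criterion Y1.
By R30 (it is escalated, it receives IV fluids, it has chest pain): it has attribute W.
By R15 (it meets criterion Y1, it is stable): it is monitored.
By R29 (it is monitored, it is classified as X): it is referred to cardiology.
By R5 (it is referred to cardiology, it has attribute W): it satisfies condition K.

Yes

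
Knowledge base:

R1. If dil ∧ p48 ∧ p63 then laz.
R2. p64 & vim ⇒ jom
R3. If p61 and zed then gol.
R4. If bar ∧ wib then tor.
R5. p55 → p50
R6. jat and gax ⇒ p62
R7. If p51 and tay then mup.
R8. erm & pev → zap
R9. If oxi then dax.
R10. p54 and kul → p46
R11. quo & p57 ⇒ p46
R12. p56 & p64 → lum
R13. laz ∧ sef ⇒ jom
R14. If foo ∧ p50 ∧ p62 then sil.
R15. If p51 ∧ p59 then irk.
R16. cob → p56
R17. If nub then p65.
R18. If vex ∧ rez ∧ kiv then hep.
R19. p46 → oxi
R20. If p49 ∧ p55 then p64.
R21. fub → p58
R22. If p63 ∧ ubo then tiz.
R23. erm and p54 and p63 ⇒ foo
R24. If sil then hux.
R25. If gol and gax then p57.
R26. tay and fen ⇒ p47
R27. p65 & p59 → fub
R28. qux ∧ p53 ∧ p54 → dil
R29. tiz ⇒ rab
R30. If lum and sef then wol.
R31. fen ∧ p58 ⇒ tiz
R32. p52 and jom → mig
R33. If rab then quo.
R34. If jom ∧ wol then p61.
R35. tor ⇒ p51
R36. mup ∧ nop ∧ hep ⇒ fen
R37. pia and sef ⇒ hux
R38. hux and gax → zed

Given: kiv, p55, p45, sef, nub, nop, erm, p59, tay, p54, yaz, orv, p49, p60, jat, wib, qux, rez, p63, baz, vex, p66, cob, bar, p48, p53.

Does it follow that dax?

No

Forward chaining from the given facts derives: tor, p50, p56, p65, hep, p64, foo, fub, dil, p51, laz, mup, lum, jom, irk, p58, wol, p61, fen, p47, tiz, rab, quo.
The only rule concluding dax is R9, which needs oxi; that is never established.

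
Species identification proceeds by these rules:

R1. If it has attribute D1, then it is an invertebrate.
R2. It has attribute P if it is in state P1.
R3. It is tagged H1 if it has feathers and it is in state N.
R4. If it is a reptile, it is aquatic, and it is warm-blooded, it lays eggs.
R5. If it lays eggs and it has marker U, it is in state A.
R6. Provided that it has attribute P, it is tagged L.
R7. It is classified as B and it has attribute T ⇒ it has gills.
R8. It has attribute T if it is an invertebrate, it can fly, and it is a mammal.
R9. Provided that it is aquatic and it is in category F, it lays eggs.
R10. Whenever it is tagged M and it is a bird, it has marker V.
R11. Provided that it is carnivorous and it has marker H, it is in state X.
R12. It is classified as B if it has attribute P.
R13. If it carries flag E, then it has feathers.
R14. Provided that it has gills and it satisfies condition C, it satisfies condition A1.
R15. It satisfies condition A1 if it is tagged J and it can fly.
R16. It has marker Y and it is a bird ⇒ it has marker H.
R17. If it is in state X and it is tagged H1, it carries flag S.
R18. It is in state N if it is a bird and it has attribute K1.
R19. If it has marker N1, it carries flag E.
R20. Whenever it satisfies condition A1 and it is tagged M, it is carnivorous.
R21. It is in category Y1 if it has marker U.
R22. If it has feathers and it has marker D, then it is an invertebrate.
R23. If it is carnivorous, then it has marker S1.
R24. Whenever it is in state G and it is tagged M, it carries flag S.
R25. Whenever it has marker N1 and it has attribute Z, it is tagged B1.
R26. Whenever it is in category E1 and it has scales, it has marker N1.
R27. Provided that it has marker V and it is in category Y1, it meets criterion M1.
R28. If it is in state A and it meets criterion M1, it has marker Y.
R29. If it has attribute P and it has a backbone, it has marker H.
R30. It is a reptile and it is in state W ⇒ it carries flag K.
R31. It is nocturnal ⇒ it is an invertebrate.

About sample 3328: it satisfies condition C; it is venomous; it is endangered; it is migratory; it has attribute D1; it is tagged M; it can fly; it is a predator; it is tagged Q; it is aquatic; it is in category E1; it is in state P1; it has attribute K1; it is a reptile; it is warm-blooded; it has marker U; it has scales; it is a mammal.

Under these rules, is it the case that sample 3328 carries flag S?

No

Forward chaining from the given facts derives: is an invertebrate, has attribute P, lays eggs, is in state A, is tagged L, has attribute T, is classified as B, is in category Y1, has marker N1, has gills, satisfies condition A1, carries flag E, is carnivorous, has marker S1, has feathers.
Rules concluding "it carries flag S": R17 needs "it is in state X"; R24 needs "it is in state G" — none of these are established.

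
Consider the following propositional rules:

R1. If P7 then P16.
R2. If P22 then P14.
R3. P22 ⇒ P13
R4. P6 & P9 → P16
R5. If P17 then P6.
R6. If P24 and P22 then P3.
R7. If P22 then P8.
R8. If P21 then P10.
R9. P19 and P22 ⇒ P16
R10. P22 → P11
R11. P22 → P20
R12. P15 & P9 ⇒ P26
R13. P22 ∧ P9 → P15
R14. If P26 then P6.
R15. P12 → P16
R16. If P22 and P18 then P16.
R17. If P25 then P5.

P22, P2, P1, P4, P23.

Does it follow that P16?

Forward chaining from the given facts derives: P14, P13, P8, P11, P20.
Rules concluding P16: R1 needs P7; R4 needs P6; R9 needs P19; R15 needs P12; R16 needs P18 — none of these are established.

No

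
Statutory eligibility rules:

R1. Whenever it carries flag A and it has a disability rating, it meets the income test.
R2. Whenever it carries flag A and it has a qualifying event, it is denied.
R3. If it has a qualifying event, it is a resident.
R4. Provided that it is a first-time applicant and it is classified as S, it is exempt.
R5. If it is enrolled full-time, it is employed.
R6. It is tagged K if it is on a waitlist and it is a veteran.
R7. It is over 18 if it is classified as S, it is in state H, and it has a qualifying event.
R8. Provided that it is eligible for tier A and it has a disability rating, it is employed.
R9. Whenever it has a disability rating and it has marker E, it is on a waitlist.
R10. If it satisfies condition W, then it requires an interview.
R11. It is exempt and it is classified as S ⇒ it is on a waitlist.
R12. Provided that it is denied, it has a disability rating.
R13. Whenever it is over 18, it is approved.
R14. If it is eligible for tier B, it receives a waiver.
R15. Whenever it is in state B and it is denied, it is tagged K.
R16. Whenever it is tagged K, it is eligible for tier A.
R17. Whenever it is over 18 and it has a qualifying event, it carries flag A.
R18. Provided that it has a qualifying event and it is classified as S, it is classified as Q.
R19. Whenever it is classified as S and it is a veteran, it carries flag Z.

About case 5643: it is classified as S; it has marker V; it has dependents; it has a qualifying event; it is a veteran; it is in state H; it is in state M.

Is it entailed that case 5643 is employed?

No

Forward chaining from the given facts derives: is a resident, is over 18, is approved, carries flag A, is classified as Q, carries flag Z, is denied, has a disability rating, meets the income test.
Rules concluding "it is employed": R5 needs "it is enrolled full-time"; R8 needs "it is eligible for tier A" — none of these are established.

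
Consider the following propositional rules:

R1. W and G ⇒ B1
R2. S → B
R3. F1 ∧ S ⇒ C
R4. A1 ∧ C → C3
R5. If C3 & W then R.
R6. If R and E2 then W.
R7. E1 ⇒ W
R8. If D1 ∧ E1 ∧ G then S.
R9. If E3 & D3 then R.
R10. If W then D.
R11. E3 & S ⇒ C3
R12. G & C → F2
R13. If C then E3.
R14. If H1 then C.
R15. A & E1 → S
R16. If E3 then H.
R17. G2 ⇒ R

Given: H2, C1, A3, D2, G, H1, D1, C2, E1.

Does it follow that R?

W  (by R7: E1)
S  (by R8: D1, E1, G)
C  (by R14: H1)
E3  (by R13: C)
C3  (by R11: E3, S)
R  (by R5: C3, W)

Yes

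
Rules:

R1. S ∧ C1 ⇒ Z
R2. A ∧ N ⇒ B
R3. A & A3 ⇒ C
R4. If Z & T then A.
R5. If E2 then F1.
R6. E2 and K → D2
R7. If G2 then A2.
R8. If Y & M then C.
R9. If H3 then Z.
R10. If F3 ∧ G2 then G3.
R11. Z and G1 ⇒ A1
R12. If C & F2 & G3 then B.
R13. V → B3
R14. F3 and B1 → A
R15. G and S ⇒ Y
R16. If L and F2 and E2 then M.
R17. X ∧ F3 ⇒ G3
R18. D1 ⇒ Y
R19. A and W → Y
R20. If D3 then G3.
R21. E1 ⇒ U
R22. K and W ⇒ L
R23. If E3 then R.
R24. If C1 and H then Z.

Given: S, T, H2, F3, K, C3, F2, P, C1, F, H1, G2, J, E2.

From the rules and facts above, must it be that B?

Forward chaining from the given facts derives: Z, A, F1, D2, A2, G3.
Rules concluding B: R2 needs N; R12 needs C — none of these are established.

No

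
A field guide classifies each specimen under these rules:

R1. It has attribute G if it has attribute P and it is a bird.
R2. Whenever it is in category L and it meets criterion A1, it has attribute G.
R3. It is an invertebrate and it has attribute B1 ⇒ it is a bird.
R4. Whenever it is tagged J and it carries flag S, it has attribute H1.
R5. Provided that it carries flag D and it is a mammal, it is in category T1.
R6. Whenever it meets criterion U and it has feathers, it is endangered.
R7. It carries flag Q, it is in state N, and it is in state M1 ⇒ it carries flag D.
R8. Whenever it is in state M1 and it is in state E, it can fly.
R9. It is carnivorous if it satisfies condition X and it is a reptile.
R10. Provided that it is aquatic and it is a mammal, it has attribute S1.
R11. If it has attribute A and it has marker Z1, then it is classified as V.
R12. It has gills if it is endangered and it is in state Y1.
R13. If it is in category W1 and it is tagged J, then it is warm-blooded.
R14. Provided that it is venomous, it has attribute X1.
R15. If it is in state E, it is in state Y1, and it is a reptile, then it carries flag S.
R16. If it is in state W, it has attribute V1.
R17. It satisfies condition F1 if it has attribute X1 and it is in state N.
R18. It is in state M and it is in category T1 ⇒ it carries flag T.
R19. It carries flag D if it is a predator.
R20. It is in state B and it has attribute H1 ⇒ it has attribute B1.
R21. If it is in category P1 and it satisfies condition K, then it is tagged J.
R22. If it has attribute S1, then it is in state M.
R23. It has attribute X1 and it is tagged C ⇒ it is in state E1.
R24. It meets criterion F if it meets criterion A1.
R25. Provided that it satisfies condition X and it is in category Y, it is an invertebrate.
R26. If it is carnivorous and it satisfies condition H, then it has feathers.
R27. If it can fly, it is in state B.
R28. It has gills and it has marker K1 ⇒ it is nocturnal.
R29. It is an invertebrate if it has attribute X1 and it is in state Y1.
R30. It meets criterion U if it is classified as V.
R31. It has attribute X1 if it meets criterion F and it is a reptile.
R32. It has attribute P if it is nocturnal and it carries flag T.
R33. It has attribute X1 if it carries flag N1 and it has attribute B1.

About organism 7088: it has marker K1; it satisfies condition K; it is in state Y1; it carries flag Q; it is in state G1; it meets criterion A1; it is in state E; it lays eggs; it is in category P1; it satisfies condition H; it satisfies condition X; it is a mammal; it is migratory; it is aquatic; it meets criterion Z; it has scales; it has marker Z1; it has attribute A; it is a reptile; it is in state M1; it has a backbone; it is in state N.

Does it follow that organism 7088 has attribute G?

Yes

By R7 (it carries flag Q, it is in state N, it is in state M1): it carries flag D.
By R8 (it is in state M1, it is in state E): it can fly.
By R9 (it satisfies condition X, it is a reptile): it is carnivorous.
By R10 (it is aquatic, it is a mammal): it has attribute S1.
By R11 (it has attribute A, it has marker Z1): it is classified as V.
By R15 (it is in state E, it is in state Y1, it is a reptile): it carries flag S.
By R21 (it is in category P1, it satisfies condition K): it is tagged J.
By R22 (it has attribute S1): it is in state M.
By R24 (it meets criterion A1): it meets criterion F.
By R26 (it is carnivorous, it satisfies condition H): it has feathers.
By R27 (it can fly): it is in state B.
By R30 (it is classified as V): it meets criterion U.
By R31 (it meets criterion F, it is a reptile): it has attribute X1.
By R4 (it is tagged J, it carries flag S): it has attribute H1.
By R5 (it carries flag D, it is a mammal): it is in category T1.
By R6 (it meets criterion U, it has feathers): it is endangered.
By R12 (it is endangered, it is in state Y1): it has gills.
By R18 (it is in state M, it is in category T1): it carries flag T.
By R20 (it is in state B, it has attribute H1): it has attribute B1.
By R28 (it has gills, it has marker K1): it is nocturnal.
By R29 (it has attribute X1, it is in state Y1): it is an invertebrate.
By R32 (it is nocturnal, it carries flag T): it has attribute P.
By R3 (it is an invertebrate, it has attribute B1): it is a bird.
By R1 (it has attribute P, it is a bird): it has attribute G.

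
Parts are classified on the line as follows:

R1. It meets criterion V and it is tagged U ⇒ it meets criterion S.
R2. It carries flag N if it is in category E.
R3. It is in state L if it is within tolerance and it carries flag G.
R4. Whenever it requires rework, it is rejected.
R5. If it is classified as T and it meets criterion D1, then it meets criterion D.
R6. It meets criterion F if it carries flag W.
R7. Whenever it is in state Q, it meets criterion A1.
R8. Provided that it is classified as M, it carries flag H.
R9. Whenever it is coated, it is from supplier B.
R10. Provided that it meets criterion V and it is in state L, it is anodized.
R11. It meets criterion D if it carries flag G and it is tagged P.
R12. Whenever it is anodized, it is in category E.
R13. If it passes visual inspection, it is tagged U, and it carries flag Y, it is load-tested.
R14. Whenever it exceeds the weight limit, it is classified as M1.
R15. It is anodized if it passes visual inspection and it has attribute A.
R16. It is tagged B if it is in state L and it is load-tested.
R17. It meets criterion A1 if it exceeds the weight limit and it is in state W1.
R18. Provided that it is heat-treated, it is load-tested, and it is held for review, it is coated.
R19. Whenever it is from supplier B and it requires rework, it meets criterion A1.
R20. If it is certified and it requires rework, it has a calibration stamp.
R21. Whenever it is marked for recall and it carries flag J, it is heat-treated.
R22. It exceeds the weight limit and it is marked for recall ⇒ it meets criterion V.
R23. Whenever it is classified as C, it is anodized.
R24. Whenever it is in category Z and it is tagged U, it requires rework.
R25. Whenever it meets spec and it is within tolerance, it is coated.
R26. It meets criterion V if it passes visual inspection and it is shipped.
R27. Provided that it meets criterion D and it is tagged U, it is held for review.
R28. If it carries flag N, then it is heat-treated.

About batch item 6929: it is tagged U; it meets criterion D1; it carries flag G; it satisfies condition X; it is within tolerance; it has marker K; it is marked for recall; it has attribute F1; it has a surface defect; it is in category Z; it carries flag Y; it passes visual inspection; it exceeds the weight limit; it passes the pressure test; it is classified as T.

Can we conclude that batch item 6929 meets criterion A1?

By R3 (it is within tolerance, it carries flag G): it is in state L.
By R5 (it is classified as T, it meets criterion D1): it meets criterion D.
By R13 (it passes visual inspection, it is tagged U, it carries flag Y): it is load-tested.
By R22 (it exceeds the weight limit, it is marked for recall): it meets criterion V.
By R24 (it is in category Z, it is tagged U): it requires rework.
By R27 (it meets criterion D, it is tagged U): it is held for review.
By R10 (it meets criterion V, it is in state L): it is anodized.
By R12 (it is anodized): it is in category E.
By R2 (it is in category E): it carries flag N.
By R28 (it carries flag N): it is heat-treated.
By R18 (it is heat-treated, it is load-tested, it is held for review): it is coated.
By R9 (it is coated): it is from supplier B.
By R19 (it is from supplier B, it requires rework): it meets criterion A1.

Yes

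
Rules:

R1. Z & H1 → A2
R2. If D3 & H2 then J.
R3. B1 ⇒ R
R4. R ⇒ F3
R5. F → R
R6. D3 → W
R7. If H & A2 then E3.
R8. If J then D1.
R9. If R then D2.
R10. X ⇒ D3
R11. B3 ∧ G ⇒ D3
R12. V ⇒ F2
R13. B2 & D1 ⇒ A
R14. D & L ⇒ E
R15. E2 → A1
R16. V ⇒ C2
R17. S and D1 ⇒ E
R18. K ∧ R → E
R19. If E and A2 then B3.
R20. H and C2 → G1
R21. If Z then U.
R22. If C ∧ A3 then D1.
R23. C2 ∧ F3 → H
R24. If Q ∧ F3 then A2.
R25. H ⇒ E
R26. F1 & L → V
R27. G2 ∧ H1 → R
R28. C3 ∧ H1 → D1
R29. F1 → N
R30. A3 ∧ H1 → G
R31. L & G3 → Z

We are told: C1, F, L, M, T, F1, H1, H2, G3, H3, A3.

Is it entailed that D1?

R  (by R5: F)
V  (by R26: F1, L)
G  (by R30: A3, H1)
Z  (by R31: L, G3)
A2  (by R1: Z, H1)
F3  (by R4: R)
C2  (by R16: V)
H  (by R23: C2, F3)
E  (by R25: H)
B3  (by R19: E, A2)
D3  (by R11: B3, G)
J  (by R2: D3, H2)
D1  (by R8: J)

Yes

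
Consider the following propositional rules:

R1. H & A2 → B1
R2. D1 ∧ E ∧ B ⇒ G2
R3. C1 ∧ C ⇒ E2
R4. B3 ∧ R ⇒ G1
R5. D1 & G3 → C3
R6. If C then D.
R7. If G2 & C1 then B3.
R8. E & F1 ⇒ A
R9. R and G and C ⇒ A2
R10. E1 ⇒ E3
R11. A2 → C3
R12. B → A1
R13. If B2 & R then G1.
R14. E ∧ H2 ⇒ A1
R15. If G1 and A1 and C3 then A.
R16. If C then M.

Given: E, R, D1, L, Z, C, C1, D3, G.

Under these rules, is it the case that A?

Forward chaining from the given facts derives: E2, D, A2, C3, M.
Rules concluding A: R8 needs F1; R15 needs G1 — none of these are established.

No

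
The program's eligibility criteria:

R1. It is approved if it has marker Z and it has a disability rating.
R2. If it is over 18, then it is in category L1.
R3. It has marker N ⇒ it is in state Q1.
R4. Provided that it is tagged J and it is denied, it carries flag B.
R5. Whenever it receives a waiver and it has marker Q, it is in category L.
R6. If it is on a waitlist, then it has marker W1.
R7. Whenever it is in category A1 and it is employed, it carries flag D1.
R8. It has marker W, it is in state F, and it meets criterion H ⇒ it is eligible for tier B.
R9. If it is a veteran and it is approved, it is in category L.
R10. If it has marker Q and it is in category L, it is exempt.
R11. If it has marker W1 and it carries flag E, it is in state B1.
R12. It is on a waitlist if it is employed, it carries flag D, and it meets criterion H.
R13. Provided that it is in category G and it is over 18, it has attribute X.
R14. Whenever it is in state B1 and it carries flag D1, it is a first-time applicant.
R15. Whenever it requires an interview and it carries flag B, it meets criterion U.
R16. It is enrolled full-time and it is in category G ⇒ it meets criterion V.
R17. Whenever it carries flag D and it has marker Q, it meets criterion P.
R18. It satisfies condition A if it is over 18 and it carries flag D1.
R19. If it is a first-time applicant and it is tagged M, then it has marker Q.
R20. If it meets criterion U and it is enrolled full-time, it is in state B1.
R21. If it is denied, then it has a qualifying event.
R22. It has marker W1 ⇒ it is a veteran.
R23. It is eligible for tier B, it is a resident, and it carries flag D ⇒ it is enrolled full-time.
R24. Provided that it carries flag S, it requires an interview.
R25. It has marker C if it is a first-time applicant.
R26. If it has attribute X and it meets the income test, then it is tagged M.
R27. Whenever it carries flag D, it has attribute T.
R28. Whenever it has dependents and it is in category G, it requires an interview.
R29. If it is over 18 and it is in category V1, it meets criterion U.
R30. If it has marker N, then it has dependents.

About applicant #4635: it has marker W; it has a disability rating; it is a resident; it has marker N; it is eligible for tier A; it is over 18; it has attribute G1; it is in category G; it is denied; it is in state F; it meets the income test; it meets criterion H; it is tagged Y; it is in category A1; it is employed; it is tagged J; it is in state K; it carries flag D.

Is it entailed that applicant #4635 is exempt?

No

Forward chaining from the given facts derives: is in category L1, is in state Q1, carries flag B, carries flag D1, is eligible for tier B, is on a waitlist, has attribute X, satisfies condition A, has a qualifying event, is enrolled full-time, is tagged M, has attribute T, has dependents, has marker W1, meets criterion V, is a veteran, requires an interview, meets criterion U, is in state B1, is a first-time applicant, has marker Q, has marker C, meets criterion P.
The only rule concluding "it is exempt" is R10, which needs "it is in category L"; that is never established.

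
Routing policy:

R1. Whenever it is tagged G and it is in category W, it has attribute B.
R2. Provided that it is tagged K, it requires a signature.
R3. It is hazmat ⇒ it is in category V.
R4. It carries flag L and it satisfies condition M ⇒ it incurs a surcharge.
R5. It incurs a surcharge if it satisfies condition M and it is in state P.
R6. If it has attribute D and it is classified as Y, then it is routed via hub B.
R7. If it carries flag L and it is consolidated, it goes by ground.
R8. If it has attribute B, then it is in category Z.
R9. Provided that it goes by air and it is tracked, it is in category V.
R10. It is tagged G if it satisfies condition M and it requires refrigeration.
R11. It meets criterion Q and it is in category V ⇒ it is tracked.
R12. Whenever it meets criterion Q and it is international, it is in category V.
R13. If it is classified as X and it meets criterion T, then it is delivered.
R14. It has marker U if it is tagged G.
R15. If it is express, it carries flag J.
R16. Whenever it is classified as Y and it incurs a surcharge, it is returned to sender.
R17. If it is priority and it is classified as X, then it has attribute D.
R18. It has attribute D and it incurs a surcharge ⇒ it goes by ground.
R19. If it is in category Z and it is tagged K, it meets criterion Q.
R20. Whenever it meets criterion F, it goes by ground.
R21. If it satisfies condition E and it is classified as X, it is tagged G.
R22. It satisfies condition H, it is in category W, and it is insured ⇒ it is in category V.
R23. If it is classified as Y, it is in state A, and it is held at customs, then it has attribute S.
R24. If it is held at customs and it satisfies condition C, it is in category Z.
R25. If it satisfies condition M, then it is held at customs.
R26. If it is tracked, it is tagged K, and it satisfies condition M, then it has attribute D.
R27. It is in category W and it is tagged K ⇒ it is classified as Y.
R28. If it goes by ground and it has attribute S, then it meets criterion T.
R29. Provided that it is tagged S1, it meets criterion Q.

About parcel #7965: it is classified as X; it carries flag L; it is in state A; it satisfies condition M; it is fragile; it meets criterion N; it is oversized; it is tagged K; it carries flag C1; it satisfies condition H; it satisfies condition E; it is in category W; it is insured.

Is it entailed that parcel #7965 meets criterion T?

Yes

By R4 (it carries flag L, it satisfies condition M): it incurs a surcharge.
By R21 (it satisfies condition E, it is classified as X): it is tagged G.
By R22 (it satisfies condition H, it is in category W, it is insured): it is in category V.
By R25 (it satisfies condition M): it is held at customs.
By R27 (it is in category W, it is tagged K): it is classified as Y.
By R1 (it is tagged G, it is in category W): it has attribute B.
By R8 (it has attribute B): it is in category Z.
By R19 (it is in category Z, it is tagged K): it meets criterion Q.
By R23 (it is classified as Y, it is in state A, it is held at customs): it has attribute S.
By R11 (it meets criterion Q, it is in category V): it is tracked.
By R26 (it is tracked, it is tagged K, it satisfies condition M): it has attribute D.
By R18 (it has attribute D, it incurs a surcharge): it goes by ground.
By R28 (it goes by ground, it has attribute S): it meets criterion T.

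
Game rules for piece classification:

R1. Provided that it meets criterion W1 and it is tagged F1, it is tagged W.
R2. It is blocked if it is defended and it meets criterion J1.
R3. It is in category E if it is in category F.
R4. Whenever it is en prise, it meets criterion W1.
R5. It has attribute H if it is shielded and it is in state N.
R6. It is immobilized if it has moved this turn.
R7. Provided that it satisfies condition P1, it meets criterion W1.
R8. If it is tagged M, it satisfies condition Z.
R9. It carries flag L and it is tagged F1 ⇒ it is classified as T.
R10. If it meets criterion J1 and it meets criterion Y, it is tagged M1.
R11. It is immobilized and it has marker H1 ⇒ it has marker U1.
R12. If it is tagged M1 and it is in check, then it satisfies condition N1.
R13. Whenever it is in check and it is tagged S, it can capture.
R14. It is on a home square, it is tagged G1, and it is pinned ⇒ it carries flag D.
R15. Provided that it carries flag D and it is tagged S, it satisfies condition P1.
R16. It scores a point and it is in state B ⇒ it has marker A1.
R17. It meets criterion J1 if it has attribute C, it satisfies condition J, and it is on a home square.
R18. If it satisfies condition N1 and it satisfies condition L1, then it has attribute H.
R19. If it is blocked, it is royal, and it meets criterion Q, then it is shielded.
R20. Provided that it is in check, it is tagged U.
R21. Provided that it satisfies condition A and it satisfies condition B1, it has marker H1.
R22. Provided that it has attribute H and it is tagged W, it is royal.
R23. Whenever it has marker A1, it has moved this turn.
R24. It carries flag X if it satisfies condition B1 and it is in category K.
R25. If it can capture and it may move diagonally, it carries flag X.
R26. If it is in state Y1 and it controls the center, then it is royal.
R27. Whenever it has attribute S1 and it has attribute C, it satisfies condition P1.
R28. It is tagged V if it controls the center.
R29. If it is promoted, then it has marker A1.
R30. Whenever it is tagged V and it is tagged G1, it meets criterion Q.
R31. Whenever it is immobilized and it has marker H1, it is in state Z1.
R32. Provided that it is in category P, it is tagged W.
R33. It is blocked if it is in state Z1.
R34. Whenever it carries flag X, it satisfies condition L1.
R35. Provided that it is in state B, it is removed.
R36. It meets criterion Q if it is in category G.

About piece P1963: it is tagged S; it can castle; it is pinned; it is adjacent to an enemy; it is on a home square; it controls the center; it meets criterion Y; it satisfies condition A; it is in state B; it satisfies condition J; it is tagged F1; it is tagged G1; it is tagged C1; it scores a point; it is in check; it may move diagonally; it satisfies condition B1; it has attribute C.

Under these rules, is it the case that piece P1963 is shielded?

Yes

By R13 (it is in check, it is tagged S): it can capture.
By R14 (it is on a home square, it is tagged G1, it is pinned): it carries flag D.
By R15 (it carries flag D, it is tagged S): it satisfies condition P1.
By R16 (it scores a point, it is in state B): it has marker A1.
By R17 (it has attribute C, it satisfies condition J, it is on a home square): it meets criterion J1.
By R21 (it satisfies condition A, it satisfies condition B1): it has marker H1.
By R23 (it has marker A1): it has moved this turn.
By R25 (it can capture, it may move diagonally): it carries flag X.
By R28 (it controls the center): it is tagged V.
By R30 (it is tagged V, it is tagged G1): it meets criterion Q.
By R34 (it carries flag X): it satisfies condition L1.
By R6 (it has moved this turn): it is immobilized.
By R7 (it satisfies condition P1): it meets criterion W1.
By R10 (it meets criterion J1, it meets criterion Y): it is tagged M1.
By R12 (it is tagged M1, it is in check): it satisfies condition N1.
By R18 (it satisfies condition N1, it satisfies condition L1): it has attribute H.
By R31 (it is immobilized, it has marker H1): it is in state Z1.
By R33 (it is in state Z1): it is blocked.
By R1 (it meets criterion W1, it is tagged F1): it is tagged W.
By R22 (it has attribute H, it is tagged W): it is royal.
By R19 (it is blocked, it is royal, it meets criterion Q): it is shielded.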